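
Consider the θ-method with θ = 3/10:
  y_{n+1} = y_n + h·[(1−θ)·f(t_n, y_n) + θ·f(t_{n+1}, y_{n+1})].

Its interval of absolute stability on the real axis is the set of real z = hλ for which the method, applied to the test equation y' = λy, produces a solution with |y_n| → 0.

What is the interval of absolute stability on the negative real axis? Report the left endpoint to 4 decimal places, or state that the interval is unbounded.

z∈(-5.0000,0).

Test eqn y'=λy, z=hλ:
  y_{n+1} = y_n + z·[7/10·y_n + 3/10·y_{n+1}] ⇒ (1 − 3/10z)y_{n+1} = (1 + 7/10z)y_n
  Hence R(z) = (1 + 7/10z)/(1 − 3/10z).

Need |R(x)|<1, x<0.
x=-1.4: |R|=0.0141
R=−1: 1+7/10x = −1+3/10x ⇒ -2/5x=2 ⇒ x=2/(-2/5)=-5.0000
Confirm numerically:
  x=-2.845: |R|=0.53493 <1
  x=-2.312: |R|=0.36514 <1
  x=-2.126: |R|=0.29808 <1
  x=-5.425: |R|=1.06470 >1
  x=-5.134: |R|=1.02110 >1
Stable set (-5.0000, 0).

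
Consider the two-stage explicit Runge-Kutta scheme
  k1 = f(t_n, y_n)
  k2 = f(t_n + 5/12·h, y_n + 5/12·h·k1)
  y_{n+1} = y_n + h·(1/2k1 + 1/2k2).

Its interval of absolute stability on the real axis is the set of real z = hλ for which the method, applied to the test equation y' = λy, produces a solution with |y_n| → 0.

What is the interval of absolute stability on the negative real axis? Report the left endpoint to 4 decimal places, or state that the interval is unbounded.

(-4.8000, 0).

With y'=λy (z=hλ):
  k1=λy_n ⇒ h·k1=z·y_n;  k2=λ(1+5/12z)y_n ⇒ h·k2=z(1+5/12z)y_n
  y_{n+1}/y_n = 1 + 1/2z + 1/2z(1+5/12z) = 1 + z + 5/24z²
  ⇒ R(z) = 1 + z + 5/24z².

Need |R(x)|<1, x<0.
x=-0.7: |R|=0.4021
R=1: x+5/24x²=0 ⇒ x=−24/5=-4.8000; min R=1−1/(4·5/24)=-0.2000>−1
Confirm numerically:
  x=-3.905: |R|=0.27188 <1
  x=-2.488: |R|=0.19839 <1
  x=-2.233: |R|=0.19419 <1
  x=-5.106: |R|=1.32551 >1
  x=-5.020: |R|=1.23008 >1
So |R|<1 on (-4.8000, 0).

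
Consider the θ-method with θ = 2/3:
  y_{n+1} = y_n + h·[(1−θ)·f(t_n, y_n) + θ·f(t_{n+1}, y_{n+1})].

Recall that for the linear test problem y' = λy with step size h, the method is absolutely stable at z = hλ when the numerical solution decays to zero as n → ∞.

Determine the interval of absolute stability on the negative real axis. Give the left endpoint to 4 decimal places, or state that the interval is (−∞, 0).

On y'=λy, z=hλ:
  y_{n+1} = y_n + z·[1/3·y_n + 2/3·y_{n+1}] ⇒ (1 − 2/3z)y_{n+1} = (1 + 1/3z)y_n
  R(z) = (1 + 1/3z)/(1 − 2/3z).

Solve |R(x)|<1 on ℝ⁻.
x=-1.42: |R|=0.2705
x=-2: |R|=0.1429
x=-10: |R|=0.3043
x=-100: |R|=0.4778
θ=2/3≥1/2 ⇒ |1+1/3x|<|1−2/3x| ∀x<0 ⇒ stable on all of ℝ⁻.

interval (−∞, 0).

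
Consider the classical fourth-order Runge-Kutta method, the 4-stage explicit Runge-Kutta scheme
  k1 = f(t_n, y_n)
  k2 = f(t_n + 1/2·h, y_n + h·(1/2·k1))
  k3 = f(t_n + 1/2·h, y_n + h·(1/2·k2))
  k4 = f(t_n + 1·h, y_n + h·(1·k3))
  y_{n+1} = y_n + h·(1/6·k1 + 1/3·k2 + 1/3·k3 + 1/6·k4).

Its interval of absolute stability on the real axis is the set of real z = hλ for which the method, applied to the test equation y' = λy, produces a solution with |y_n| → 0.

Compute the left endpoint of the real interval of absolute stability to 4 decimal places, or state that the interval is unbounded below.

On y'=λy, z=hλ:
  order 4, 4-stage ⇒ R(z)=1+z+z^2/2+z^3/6+z^4/24
  (e.g. R(-0.99)=0.37836, |R|=0.37836)

Need |R(x)|<1, x<0.
x=-0.99: |R|=0.3784
|R(-2.71)|=0.8923 |R(-1.95)|=0.3179 |R(-1.06)|=0.3559
Bisect:
  x_lo=-3.5589 |R|=2.9456  x_hi=-0.3749 |R|=0.6874
  mid=-1.96691 |R|=0.32285 →hi
  mid=-2.76291 |R|=0.96678 →hi
  mid=-3.16091 |R|=1.73061 →lo
  mid=-2.96191 |R|=1.30062 →lo
  mid=-2.86241 |R|=1.12263 →lo
  mid=-2.81266 |R|=1.04205 →lo
  mid=-2.78779 |R|=1.00377 →lo
  ...
  [-2.78545,-2.78526] ⇒ x*=-2.7853
Interval (-2.7853, 0).

z* = -2.7853.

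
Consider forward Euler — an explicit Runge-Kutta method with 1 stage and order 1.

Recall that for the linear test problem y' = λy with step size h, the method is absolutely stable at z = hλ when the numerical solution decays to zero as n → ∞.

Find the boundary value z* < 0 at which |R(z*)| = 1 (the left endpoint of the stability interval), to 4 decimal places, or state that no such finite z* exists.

Test eqn y'=λy, z=hλ:
  order 1, 1-stage ⇒ R(z)=1+z
  (e.g. R(-0.56)=0.44000, |R|=0.44000)

Solve |R(x)|<1 on ℝ⁻.
x=-0.56: |R|=0.4400
|R(-1.98)|=0.9800 |R(-1.12)|=0.1200 |R(-0.56)|=0.4400
Bisect:
  x_lo=-2.5114 |R|=1.5114  x_hi=-0.3630 |R|=0.6370
  mid=-1.43720 |R|=0.43720 →hi
  mid=-1.97431 |R|=0.97431 →hi
  mid=-2.24287 |R|=1.24287 →lo
  mid=-2.10859 |R|=1.10859 →lo
  mid=-2.04145 |R|=1.04145 →lo
  mid=-2.00788 |R|=1.00788 →lo
  mid=-1.99110 |R|=0.99110 →hi
  mid=-1.99949 |R|=0.99949 →hi
  mid=-2.00369 |R|=1.00369 →lo
  mid=-2.00159 |R|=1.00159 →lo
  ...
  [-2.00002,-1.99988] ⇒ x*=-2.0000
Interval (-2.0000, 0).

z* = -2.0000.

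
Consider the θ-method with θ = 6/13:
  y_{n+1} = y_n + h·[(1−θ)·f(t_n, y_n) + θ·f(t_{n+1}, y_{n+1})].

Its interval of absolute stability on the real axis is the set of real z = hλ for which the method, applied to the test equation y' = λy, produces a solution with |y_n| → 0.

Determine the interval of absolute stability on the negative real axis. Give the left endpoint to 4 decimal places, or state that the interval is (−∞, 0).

z∈(-26.0000,0).

With y'=λy (z=hλ):
  y_{n+1} = y_n + z·[7/13·y_n + 6/13·y_{n+1}] ⇒ (1 − 6/13z)y_{n+1} = (1 + 7/13z)y_n
  Hence R(z) = (1 + 7/13z)/(1 − 6/13z).

Solve |R(x)|<1 on ℝ⁻.
x=-0.73: |R|=0.4540
R=−1: 1+7/13x = −1+6/13x ⇒ -1/13x=2 ⇒ x=2/(-1/13)=-26.0000
Confirm numerically:
  x=-16.668: |R|=0.91742 <1
  x=-14.174: |R|=0.87938 <1
  x=-10.824: |R|=0.80530 <1
  x=-26.555: |R|=1.00322 >1
  x=-26.282: |R|=1.00165 >1
Interval (-26.0000, 0).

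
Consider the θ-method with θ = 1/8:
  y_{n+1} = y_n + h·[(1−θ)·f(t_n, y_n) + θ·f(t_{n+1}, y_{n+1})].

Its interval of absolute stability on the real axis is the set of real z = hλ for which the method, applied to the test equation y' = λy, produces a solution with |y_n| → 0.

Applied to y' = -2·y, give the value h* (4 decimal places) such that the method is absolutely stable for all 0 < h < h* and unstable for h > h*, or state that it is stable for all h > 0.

With y'=λy (z=hλ):
  y_{n+1} = y_n + z·[7/8·y_n + 1/8·y_{n+1}] ⇒ (1 − 1/8z)y_{n+1} = (1 + 7/8z)y_n
  ⇒ R(z) = (1 + 7/8z)/(1 − 1/8z).

Solve |R(x)|<1 on ℝ⁻.
x=-0.53: |R|=0.5029
R=−1: 1+7/8x = −1+1/8x ⇒ -3/4x=2 ⇒ x=2/(-3/4)=-2.6667
Confirm numerically:
  x=-2.340: |R|=0.81044 <1
  x=-1.589: |R|=0.32569 <1
  x=-1.568: |R|=0.31104 <1
  x=-1.178: |R|=0.02680 <1
  x=-3.204: |R|=1.28775 >1
  x=-2.710: |R|=1.02428 >1
  x=-2.707: |R|=1.02260 >1
So |R|<1 on (-2.6667, 0).

(-2.6667,0); λ=-2 ⇒ h* = (8/3)/2 = 1.3333.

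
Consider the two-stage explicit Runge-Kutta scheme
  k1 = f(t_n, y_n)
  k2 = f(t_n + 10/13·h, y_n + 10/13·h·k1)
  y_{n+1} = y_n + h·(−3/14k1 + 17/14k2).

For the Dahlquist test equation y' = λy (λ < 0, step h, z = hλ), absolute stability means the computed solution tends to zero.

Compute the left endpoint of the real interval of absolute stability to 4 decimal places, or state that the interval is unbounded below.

On y'=λy, z=hλ:
  k1=λy_n ⇒ h·k1=z·y_n;  k2=λ(1+10/13z)y_n ⇒ h·k2=z(1+10/13z)y_n
  y_{n+1}/y_n = 1 − 3/14z + 17/14z(1+10/13z) = 1 + z + 85/91z²
  R(z) = 1 + z + 85/91z².

Need |R(x)|<1, x<0.
x=-1.22: |R|=1.1703
R=1: x+85/91x²=0 ⇒ x=−91/85=-1.0706; min R=1−1/(4·85/91)=0.7324>−1
Confirm numerically:
  x=-0.922: |R|=0.87203 <1
  x=-0.863: |R|=0.83266 <1
  x=-0.749: |R|=0.77501 <1
  x=-0.575: |R|=0.73383 <1
  x=-1.482: |R|=1.56951 >1
  x=-1.348: |R|=1.34929 >1
Interval (-1.0706, 0).

z* = -1.0706.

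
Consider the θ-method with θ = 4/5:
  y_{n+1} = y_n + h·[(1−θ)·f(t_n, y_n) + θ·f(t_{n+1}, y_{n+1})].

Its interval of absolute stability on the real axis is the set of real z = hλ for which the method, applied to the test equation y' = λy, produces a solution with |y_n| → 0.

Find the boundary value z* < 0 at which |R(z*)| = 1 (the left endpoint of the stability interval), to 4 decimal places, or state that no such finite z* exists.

Set f=λy, z=hλ:
  y_{n+1} = y_n + z·[1/5·y_n + 4/5·y_{n+1}] ⇒ (1 − 4/5z)y_{n+1} = (1 + 1/5z)y_n
  Hence R(z) = (1 + 1/5z)/(1 − 4/5z).

Need |R(x)|<1, x<0.
x=-0.55: |R|=0.6181
x=-2: |R|=0.2308
x=-10: |R|=0.1111
x=-100: |R|=0.2346
θ=4/5≥1/2 ⇒ |1+1/5x|<|1−4/5x| ∀x<0 ⇒ unbounded interval.

(−∞, 0) — no finite endpoint.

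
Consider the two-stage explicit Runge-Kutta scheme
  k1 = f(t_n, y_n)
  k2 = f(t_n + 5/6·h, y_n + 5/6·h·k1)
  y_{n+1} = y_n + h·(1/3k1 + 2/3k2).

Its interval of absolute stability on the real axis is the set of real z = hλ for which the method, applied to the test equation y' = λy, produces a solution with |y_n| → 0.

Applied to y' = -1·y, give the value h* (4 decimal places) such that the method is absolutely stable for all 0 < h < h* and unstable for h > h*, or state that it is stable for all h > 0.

(-1.8000,0); λ=-1 ⇒ h* = (9/5)/1 = 1.8000.

Set f=λy, z=hλ:
  k1=λy_n ⇒ h·k1=z·y_n;  k2=λ(1+5/6z)y_n ⇒ h·k2=z(1+5/6z)y_n
  y_{n+1}/y_n = 1 + 1/3z + 2/3z(1+5/6z) = 1 + z + 5/9z²
  R(z) = 1 + z + 5/9z².

Solve |R(x)|<1 on ℝ⁻.
x=-0.64: |R|=0.5876
R=1: x+5/9x²=0 ⇒ x=−9/5=-1.8000; min R=1−1/(4·5/9)=0.5500>−1
Confirm numerically:
  x=-1.530: |R|=0.77050 <1
  x=-0.905: |R|=0.55001 <1
  x=-0.881: |R|=0.55020 <1
  x=-0.840: |R|=0.55200 <1
  x=-2.383: |R|=1.77183 >1
  x=-2.325: |R|=1.67813 >1
  x=-2.121: |R|=1.37825 >1
Stable set (-1.8000, 0).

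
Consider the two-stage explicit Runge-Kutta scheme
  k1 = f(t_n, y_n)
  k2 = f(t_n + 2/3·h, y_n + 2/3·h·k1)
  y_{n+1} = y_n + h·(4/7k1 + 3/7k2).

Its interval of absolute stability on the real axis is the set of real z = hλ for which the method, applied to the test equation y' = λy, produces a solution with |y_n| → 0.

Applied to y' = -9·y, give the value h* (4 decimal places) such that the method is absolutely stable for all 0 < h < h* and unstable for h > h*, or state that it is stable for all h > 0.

Set f=λy, z=hλ:
  k1=λy_n ⇒ h·k1=z·y_n;  k2=λ(1+2/3z)y_n ⇒ h·k2=z(1+2/3z)y_n
  y_{n+1}/y_n = 1 + 4/7z + 3/7z(1+2/3z) = 1 + z + 2/7z²
  R(z) = 1 + z + 2/7z².

Boundary: |R(x)|=1, x<0.
x=-1.66: |R|=0.1273
R=1: x+2/7x²=0 ⇒ x=−7/2=-3.5000; min R=1−1/(4·2/7)=0.1250>−1
Confirm numerically:
  x=-3.298: |R|=0.80966 <1
  x=-2.508: |R|=0.28916 <1
  x=-2.275: |R|=0.20375 <1
  x=-3.781: |R|=1.30356 >1
  x=-3.735: |R|=1.25078 >1
Stable set (-3.5000, 0).

(-3.5000,0); λ=-9 ⇒ h* = (7/2)/9 = 0.3889.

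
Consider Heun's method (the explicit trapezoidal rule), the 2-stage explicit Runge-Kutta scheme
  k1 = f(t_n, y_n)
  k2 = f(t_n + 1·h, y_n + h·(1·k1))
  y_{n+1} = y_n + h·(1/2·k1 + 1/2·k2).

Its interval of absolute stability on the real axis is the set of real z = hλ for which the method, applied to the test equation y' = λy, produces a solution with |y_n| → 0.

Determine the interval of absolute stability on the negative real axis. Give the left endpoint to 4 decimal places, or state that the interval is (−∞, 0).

(-2.0000, 0).

With y'=λy (z=hλ):
  order 2, 2-stage ⇒ R(z)=1+z+z^2/2
  (e.g. R(-1.56)=0.65680, |R|=0.65680)

Boundary: |R(x)|=1, x<0.
x=-1.56: |R|=0.6568
|R(-2.32)|=1.3712 |R(-0.9)|=0.5050 |R(-0.68)|=0.5512
Bisect:
  x_lo=-2.5715 |R|=1.7349  x_hi=-0.0979 |R|=0.9069
  mid=-1.33472 |R|=0.55602 →hi
  mid=-1.95313 |R|=0.95423 →hi
  mid=-2.26234 |R|=1.29675 →lo
  mid=-2.10774 |R|=1.11354 →lo
  mid=-2.03044 |R|=1.03090 →lo
  mid=-1.99179 |R|=0.99182 →hi
  mid=-2.01111 |R|=1.01117 →lo
  mid=-2.00145 |R|=1.00145 →lo
  ...
  [-2.00009,-1.99994] ⇒ x*=-2.0000
Interval (-2.0000, 0).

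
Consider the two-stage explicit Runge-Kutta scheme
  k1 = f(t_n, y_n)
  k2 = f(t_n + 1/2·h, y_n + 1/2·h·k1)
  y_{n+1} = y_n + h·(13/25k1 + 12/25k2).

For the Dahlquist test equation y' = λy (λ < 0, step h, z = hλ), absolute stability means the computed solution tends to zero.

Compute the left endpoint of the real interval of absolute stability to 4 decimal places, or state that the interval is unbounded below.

Set f=λy, z=hλ:
  k1=λy_n ⇒ h·k1=z·y_n;  k2=λ(1+1/2z)y_n ⇒ h·k2=z(1+1/2z)y_n
  y_{n+1}/y_n = 1 + 13/25z + 12/25z(1+1/2z) = 1 + z + 6/25z²
  Hence R(z) = 1 + z + 6/25z².

Need |R(x)|<1, x<0.
x=-1.06: |R|=0.2097
R=1: x+6/25x²=0 ⇒ x=−25/6=-4.1667; min R=1−1/(4·6/25)=-0.0417>−1
Confirm numerically:
  x=-3.463: |R|=0.41517 <1
  x=-2.749: |R|=0.06468 <1
  x=-2.449: |R|=0.00958 <1
  x=-2.151: |R|=0.04057 <1
  x=-4.421: |R|=1.26986 >1
  x=-4.400: |R|=1.24640 >1
So |R|<1 on (-4.1667, 0).

z* = -4.1667.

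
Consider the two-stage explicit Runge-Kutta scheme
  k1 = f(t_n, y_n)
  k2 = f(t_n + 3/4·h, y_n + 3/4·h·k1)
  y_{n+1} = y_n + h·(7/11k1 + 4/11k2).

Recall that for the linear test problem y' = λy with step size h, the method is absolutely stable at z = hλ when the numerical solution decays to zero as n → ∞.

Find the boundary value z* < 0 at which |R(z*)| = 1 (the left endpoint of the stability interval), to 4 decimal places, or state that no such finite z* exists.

Test eqn y'=λy, z=hλ:
  k1=λy_n ⇒ h·k1=z·y_n;  k2=λ(1+3/4z)y_n ⇒ h·k2=z(1+3/4z)y_n
  y_{n+1}/y_n = 1 + 7/11z + 4/11z(1+3/4z) = 1 + z + 3/11z²
  Hence R(z) = 1 + z + 3/11z².

Boundary: |R(x)|=1, x<0.
x=-1.69: |R|=0.0889
R=1: x+3/11x²=0 ⇒ x=−11/3=-3.6667; min R=1−1/(4·3/11)=0.0833>−1
Confirm numerically:
  x=-3.545: |R|=0.88237 <1
  x=-3.198: |R|=0.59124 <1
  x=-2.456: |R|=0.18907 <1
  x=-3.808: |R|=1.14678 >1
  x=-3.739: |R|=1.07376 >1
Interval (-3.6667, 0).

z* = -3.6667.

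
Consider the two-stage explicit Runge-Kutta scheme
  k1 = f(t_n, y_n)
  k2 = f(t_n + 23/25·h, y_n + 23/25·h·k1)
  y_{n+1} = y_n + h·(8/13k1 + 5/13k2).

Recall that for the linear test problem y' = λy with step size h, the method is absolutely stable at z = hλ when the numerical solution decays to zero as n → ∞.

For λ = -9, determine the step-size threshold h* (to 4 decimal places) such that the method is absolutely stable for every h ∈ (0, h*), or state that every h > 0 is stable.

(-2.8261,0); λ=-9 ⇒ h* = (65/23)/9 = 0.3140.

Test eqn y'=λy, z=hλ:
  k1=λy_n ⇒ h·k1=z·y_n;  k2=λ(1+23/25z)y_n ⇒ h·k2=z(1+23/25z)y_n
  y_{n+1}/y_n = 1 + 8/13z + 5/13z(1+23/25z) = 1 + z + 23/65z²
  ⇒ R(z) = 1 + z + 23/65z².

Need |R(x)|<1, x<0.
x=-1.3: |R|=0.2980
R=1: x+23/65x²=0 ⇒ x=−65/23=-2.8261; min R=1−1/(4·23/65)=0.2935>−1
Confirm numerically:
  x=-2.461: |R|=0.68208 <1
  x=-1.879: |R|=0.37030 <1
  x=-1.487: |R|=0.29541 <1
  x=-1.271: |R|=0.30062 <1
  x=-3.195: |R|=1.41707 >1
  x=-3.044: |R|=1.23472 >1
  x=-2.949: |R|=1.12826 >1
Interval (-2.8261, 0).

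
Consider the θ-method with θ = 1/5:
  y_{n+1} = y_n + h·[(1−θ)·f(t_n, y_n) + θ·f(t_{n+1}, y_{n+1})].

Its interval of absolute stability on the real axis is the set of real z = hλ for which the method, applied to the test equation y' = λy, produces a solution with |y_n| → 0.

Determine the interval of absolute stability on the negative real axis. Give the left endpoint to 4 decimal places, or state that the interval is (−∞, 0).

z∈(-3.3333,0).

With y'=λy (z=hλ):
  y_{n+1} = y_n + z·[4/5·y_n + 1/5·y_{n+1}] ⇒ (1 − 1/5z)y_{n+1} = (1 + 4/5z)y_n
  R(z) = (1 + 4/5z)/(1 − 1/5z).

Solve |R(x)|<1 on ℝ⁻.
x=-0.98: |R|=0.1806
R=−1: 1+4/5x = −1+1/5x ⇒ -3/5x=2 ⇒ x=2/(-3/5)=-3.3333
Confirm numerically:
  x=-3.180: |R|=0.94377 <1
  x=-2.790: |R|=0.79076 <1
  x=-2.604: |R|=0.71226 <1
  x=-1.389: |R|=0.08702 <1
  x=-3.714: |R|=1.13105 >1
  x=-3.434: |R|=1.03581 >1
Interval (-3.3333, 0).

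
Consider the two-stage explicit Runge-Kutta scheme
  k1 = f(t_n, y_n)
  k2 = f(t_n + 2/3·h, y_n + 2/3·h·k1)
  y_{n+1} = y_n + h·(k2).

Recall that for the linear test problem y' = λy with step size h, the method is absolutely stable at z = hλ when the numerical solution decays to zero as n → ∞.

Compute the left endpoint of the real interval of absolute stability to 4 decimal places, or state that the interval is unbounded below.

left endpoint -1.5000.

With y'=λy (z=hλ):
  k1=λy_n ⇒ h·k1=z·y_n;  k2=λ(1+2/3z)y_n ⇒ h·k2=z(1+2/3z)y_n
  y_{n+1}/y_n = 1 + z(1+2/3z) = 1 + z + 2/3z²
  ⇒ R(z) = 1 + z + 2/3z².

Find x<0 with |R(x)|<1.
x=-1.62: |R|=1.1296
R=1: x+2/3x²=0 ⇒ x=−3/2=-1.5000; min R=1−1/(4·2/3)=0.6250>−1
Confirm numerically:
  x=-1.043: |R|=0.68223 <1
  x=-0.784: |R|=0.62577 <1
  x=-0.762: |R|=0.62510 <1
  x=-0.615: |R|=0.63715 <1
  x=-2.080: |R|=1.80427 >1
  x=-1.674: |R|=1.19418 >1
Interval (-1.5000, 0).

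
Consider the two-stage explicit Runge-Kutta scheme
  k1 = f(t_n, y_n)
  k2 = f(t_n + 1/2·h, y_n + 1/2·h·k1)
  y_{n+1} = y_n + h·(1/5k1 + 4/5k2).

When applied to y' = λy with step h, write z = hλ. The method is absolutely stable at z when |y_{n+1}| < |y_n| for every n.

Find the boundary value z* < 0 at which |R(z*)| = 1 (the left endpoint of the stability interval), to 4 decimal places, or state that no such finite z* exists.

With y'=λy (z=hλ):
  k1=λy_n ⇒ h·k1=z·y_n;  k2=λ(1+1/2z)y_n ⇒ h·k2=z(1+1/2z)y_n
  y_{n+1}/y_n = 1 + 1/5z + 4/5z(1+1/2z) = 1 + z + 2/5z²
  R(z) = 1 + z + 2/5z².

Need |R(x)|<1, x<0.
x=-1.18: |R|=0.3770
R=1: x+2/5x²=0 ⇒ x=−5/2=-2.5000; min R=1−1/(4·2/5)=0.3750>−1
Confirm numerically:
  x=-1.863: |R|=0.52531 <1
  x=-1.834: |R|=0.51142 <1
  x=-1.286: |R|=0.37552 <1
  x=-1.098: |R|=0.38424 <1
  x=-2.880: |R|=1.43776 >1
  x=-2.871: |R|=1.42606 >1
Interval (-2.5000, 0).

left endpoint -2.5000.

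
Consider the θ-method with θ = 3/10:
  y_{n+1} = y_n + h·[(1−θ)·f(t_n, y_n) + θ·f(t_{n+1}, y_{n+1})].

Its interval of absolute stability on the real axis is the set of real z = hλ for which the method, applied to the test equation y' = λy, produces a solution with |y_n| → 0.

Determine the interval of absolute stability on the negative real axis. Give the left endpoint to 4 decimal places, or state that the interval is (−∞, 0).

On y'=λy, z=hλ:
  y_{n+1} = y_n + z·[7/10·y_n + 3/10·y_{n+1}] ⇒ (1 − 3/10z)y_{n+1} = (1 + 7/10z)y_n
  so R(z) = (1 + 7/10z)/(1 − 3/10z).

Solve |R(x)|<1 on ℝ⁻.
x=-1.46: |R|=0.0153
R=−1: 1+7/10x = −1+3/10x ⇒ -2/5x=2 ⇒ x=2/(-2/5)=-5.0000
Confirm numerically:
  x=-4.079: |R|=0.83433 <1
  x=-3.669: |R|=0.74656 <1
  x=-2.987: |R|=0.57534 <1
  x=-2.232: |R|=0.33685 <1
  x=-5.404: |R|=1.06165 >1
  x=-5.376: |R|=1.05756 >1
  x=-5.041: |R|=1.00653 >1
Interval (-5.0000, 0).

z∈(-5.0000,0).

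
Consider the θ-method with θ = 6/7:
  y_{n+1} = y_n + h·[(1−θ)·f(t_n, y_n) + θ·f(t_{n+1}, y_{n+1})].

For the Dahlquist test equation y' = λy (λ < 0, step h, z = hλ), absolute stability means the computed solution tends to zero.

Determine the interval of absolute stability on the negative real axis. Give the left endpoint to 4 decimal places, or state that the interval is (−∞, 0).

interval (−∞, 0).

Test eqn y'=λy, z=hλ:
  y_{n+1} = y_n + z·[1/7·y_n + 6/7·y_{n+1}] ⇒ (1 − 6/7z)y_{n+1} = (1 + 1/7z)y_n
  ⇒ R(z) = (1 + 1/7z)/(1 − 6/7z).

Boundary: |R(x)|=1, x<0.
x=-0.75: |R|=0.5435
x=-2: |R|=0.2632
x=-10: |R|=0.0448
x=-100: |R|=0.1532
θ=6/7≥1/2 ⇒ |1+1/7x|<|1−6/7x| ∀x<0 ⇒ stable on all of ℝ⁻.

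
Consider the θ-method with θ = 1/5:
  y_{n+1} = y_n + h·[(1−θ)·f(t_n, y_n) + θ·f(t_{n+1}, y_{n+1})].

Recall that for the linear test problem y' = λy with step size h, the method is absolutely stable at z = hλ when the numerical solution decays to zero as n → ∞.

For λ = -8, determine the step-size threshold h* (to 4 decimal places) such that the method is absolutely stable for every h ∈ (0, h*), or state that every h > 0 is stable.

On y'=λy, z=hλ:
  y_{n+1} = y_n + z·[4/5·y_n + 1/5·y_{n+1}] ⇒ (1 − 1/5z)y_{n+1} = (1 + 4/5z)y_n
  Hence R(z) = (1 + 4/5z)/(1 − 1/5z).

Boundary: |R(x)|=1, x<0.
x=-0.47: |R|=0.5704
R=−1: 1+4/5x = −1+1/5x ⇒ -3/5x=2 ⇒ x=2/(-3/5)=-3.3333
Confirm numerically:
  x=-2.797: |R|=0.79364 <1
  x=-2.427: |R|=0.63390 <1
  x=-1.944: |R|=0.39977 <1
  x=-3.797: |R|=1.15812 >1
  x=-3.671: |R|=1.11683 >1
  x=-3.560: |R|=1.07944 >1
So |R|<1 on (-3.3333, 0).

(-3.3333,0); λ=-8 ⇒ h* = (10/3)/8 = 0.4167.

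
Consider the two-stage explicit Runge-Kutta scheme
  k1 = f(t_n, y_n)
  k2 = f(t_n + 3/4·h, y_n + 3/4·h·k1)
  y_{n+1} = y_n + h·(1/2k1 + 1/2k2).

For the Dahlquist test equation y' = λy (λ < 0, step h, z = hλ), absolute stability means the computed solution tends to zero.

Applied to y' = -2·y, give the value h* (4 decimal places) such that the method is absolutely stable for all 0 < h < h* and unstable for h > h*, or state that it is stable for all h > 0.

On y'=λy, z=hλ:
  k1=λy_n ⇒ h·k1=z·y_n;  k2=λ(1+3/4z)y_n ⇒ h·k2=z(1+3/4z)y_n
  y_{n+1}/y_n = 1 + 1/2z + 1/2z(1+3/4z) = 1 + z + 3/8z²
  Hence R(z) = 1 + z + 3/8z².

Need |R(x)|<1, x<0.
x=-0.32: |R|=0.7184
R=1: x+3/8x²=0 ⇒ x=−8/3=-2.6667; min R=1−1/(4·3/8)=0.3333>−1
Confirm numerically:
  x=-2.204: |R|=0.61761 <1
  x=-1.547: |R|=0.35045 <1
  x=-1.205: |R|=0.33951 <1
  x=-3.043: |R|=1.42944 >1
  x=-2.932: |R|=1.29173 >1
  x=-2.816: |R|=1.15770 >1
Interval (-2.6667, 0).

(-2.6667,0); λ=-2 ⇒ h* = (8/3)/2 = 1.3333.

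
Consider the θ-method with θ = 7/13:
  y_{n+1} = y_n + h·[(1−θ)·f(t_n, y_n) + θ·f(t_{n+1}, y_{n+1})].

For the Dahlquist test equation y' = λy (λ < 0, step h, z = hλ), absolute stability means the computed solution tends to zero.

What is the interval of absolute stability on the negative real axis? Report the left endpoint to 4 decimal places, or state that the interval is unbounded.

On y'=λy, z=hλ:
  y_{n+1} = y_n + z·[6/13·y_n + 7/13·y_{n+1}] ⇒ (1 − 7/13z)y_{n+1} = (1 + 6/13z)y_n
  so R(z) = (1 + 6/13z)/(1 − 7/13z).

Need |R(x)|<1, x<0.
x=-1.72: |R|=0.1070
x=-2: |R|=0.0370
x=-10: |R|=0.5663
x=-100: |R|=0.8233
θ=7/13≥1/2 ⇒ |1+6/13x|<|1−7/13x| ∀x<0 ⇒ interval (−∞,0).

unbounded; (−∞, 0).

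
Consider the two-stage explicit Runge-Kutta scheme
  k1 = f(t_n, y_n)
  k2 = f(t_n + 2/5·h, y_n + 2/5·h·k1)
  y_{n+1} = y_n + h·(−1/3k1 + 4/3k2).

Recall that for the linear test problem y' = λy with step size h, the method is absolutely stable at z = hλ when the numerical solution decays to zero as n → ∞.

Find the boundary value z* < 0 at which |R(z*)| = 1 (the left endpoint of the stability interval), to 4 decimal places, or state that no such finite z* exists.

Test eqn y'=λy, z=hλ:
  k1=λy_n ⇒ h·k1=z·y_n;  k2=λ(1+2/5z)y_n ⇒ h·k2=z(1+2/5z)y_n
  y_{n+1}/y_n = 1 − 1/3z + 4/3z(1+2/5z) = 1 + z + 8/15z²
  Hence R(z) = 1 + z + 8/15z².

Boundary: |R(x)|=1, x<0.
x=-0.62: |R|=0.5850
R=1: x+8/15x²=0 ⇒ x=−15/8=-1.8750; min R=1−1/(4·8/15)=0.5312>−1
Confirm numerically:
  x=-1.795: |R|=0.92341 <1
  x=-1.722: |R|=0.85948 <1
  x=-1.598: |R|=0.76392 <1
  x=-1.422: |R|=0.65644 <1
  x=-2.272: |R|=1.48106 >1
  x=-2.052: |R|=1.19371 >1
So |R|<1 on (-1.8750, 0).

left endpoint -1.8750.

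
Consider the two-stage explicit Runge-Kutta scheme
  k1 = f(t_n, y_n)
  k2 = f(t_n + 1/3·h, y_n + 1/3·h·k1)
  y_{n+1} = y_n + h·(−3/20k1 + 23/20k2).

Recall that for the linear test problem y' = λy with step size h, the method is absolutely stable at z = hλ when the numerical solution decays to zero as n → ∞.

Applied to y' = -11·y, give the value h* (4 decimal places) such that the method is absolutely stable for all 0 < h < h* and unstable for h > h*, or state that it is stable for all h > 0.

Test eqn y'=λy, z=hλ:
  k1=λy_n ⇒ h·k1=z·y_n;  k2=λ(1+1/3z)y_n ⇒ h·k2=z(1+1/3z)y_n
  y_{n+1}/y_n = 1 − 3/20z + 23/20z(1+1/3z) = 1 + z + 23/60z²
  R(z) = 1 + z + 23/60z².

Find x<0 with |R(x)|<1.
x=-1.3: |R|=0.3478
R=1: x+23/60x²=0 ⇒ x=−60/23=-2.6087; min R=1−1/(4·23/60)=0.3478>−1
Confirm numerically:
  x=-2.328: |R|=0.74951 <1
  x=-2.231: |R|=0.67699 <1
  x=-2.175: |R|=0.63841 <1
  x=-1.725: |R|=0.41566 <1
  x=-3.187: |R|=1.70650 >1
  x=-2.998: |R|=1.44740 >1
  x=-2.739: |R|=1.13681 >1
So |R|<1 on (-2.6087, 0).

(-2.6087,0); λ=-11 ⇒ h* = (60/23)/11 = 0.2372.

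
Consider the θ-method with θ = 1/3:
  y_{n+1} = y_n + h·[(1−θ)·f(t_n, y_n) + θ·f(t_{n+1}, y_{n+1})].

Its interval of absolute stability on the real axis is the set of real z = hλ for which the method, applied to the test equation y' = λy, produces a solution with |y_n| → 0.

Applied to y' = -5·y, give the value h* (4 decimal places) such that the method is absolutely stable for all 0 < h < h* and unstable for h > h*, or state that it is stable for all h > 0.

On y'=λy, z=hλ:
  y_{n+1} = y_n + z·[2/3·y_n + 1/3·y_{n+1}] ⇒ (1 − 1/3z)y_{n+1} = (1 + 2/3z)y_n
  ⇒ R(z) = (1 + 2/3z)/(1 − 1/3z).

Find x<0 with |R(x)|<1.
x=-0.32: |R|=0.7108
R=−1: 1+2/3x = −1+1/3x ⇒ -1/3x=2 ⇒ x=2/(-1/3)=-6.0000
Confirm numerically:
  x=-5.434: |R|=0.93289 <1
  x=-4.393: |R|=0.78263 <1
  x=-3.712: |R|=0.65912 <1
  x=-2.467: |R|=0.35376 <1
  x=-6.274: |R|=1.02954 >1
  x=-6.172: |R|=1.01875 >1
  x=-6.049: |R|=1.00541 >1
Stable set (-6.0000, 0).

(-6.0000,0); λ=-5 ⇒ h* = (6)/5 = 1.2000.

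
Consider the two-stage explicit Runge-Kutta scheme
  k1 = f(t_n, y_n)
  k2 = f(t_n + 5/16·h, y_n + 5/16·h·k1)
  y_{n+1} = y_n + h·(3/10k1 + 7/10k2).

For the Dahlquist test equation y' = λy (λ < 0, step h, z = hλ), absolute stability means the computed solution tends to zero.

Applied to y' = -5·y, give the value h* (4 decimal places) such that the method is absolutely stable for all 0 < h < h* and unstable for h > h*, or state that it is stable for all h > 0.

With y'=λy (z=hλ):
  k1=λy_n ⇒ h·k1=z·y_n;  k2=λ(1+5/16z)y_n ⇒ h·k2=z(1+5/16z)y_n
  y_{n+1}/y_n = 1 + 3/10z + 7/10z(1+5/16z) = 1 + z + 7/32z²
  so R(z) = 1 + z + 7/32z².

Boundary: |R(x)|=1, x<0.
x=-0.3: |R|=0.7197
R=1: x+7/32x²=0 ⇒ x=−32/7=-4.5714; min R=1−1/(4·7/32)=-0.1429>−1
Confirm numerically:
  x=-3.547: |R|=0.20514 <1
  x=-3.180: |R|=0.03209 <1
  x=-2.978: |R|=0.03802 <1
  x=-4.723: |R|=1.15660 >1
  x=-4.693: |R|=1.12480 >1
Interval (-4.5714, 0).

(-4.5714,0); λ=-5 ⇒ h* = (32/7)/5 = 0.9143.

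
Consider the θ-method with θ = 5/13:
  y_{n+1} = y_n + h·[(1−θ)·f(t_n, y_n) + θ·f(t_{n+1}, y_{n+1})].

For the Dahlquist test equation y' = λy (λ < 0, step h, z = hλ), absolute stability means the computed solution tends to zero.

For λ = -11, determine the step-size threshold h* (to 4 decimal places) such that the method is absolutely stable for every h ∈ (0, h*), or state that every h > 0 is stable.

(-8.6667,0); λ=-11 ⇒ h* = (26/3)/11 = 0.7879.

With y'=λy (z=hλ):
  y_{n+1} = y_n + z·[8/13·y_n + 5/13·y_{n+1}] ⇒ (1 − 5/13z)y_{n+1} = (1 + 8/13z)y_n
  so R(z) = (1 + 8/13z)/(1 − 5/13z).

Solve |R(x)|<1 on ℝ⁻.
x=-0.5: |R|=0.5806
R=−1: 1+8/13x = −1+5/13x ⇒ -3/13x=2 ⇒ x=2/(-3/13)=-8.6667
Confirm numerically:
  x=-7.099: |R|=0.90302 <1
  x=-6.358: |R|=0.84537 <1
  x=-4.413: |R|=0.63608 <1
  x=-9.194: |R|=1.02683 >1
  x=-9.166: |R|=1.02546 >1
  x=-9.035: |R|=1.01899 >1
So |R|<1 on (-8.6667, 0).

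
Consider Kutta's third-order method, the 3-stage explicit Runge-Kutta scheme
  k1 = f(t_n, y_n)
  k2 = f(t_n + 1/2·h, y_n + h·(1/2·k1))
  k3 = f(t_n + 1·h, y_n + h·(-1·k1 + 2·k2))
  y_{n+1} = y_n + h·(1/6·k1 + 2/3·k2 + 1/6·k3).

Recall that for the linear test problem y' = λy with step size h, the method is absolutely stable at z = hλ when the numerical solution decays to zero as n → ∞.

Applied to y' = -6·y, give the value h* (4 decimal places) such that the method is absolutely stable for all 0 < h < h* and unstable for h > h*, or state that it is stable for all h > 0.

On y'=λy, z=hλ:
  order 3, 3-stage ⇒ R(z)=1+z+z^2/2+z^3/6
  (e.g. R(-0.93)=0.36839, |R|=0.36839)

Boundary: |R(x)|=1, x<0.
x=-0.93: |R|=0.3684
|R(-1.23)|=0.2163 |R(-1.13)|=0.2680 |R(-0.88)|=0.3936
Bisect:
  x_lo=-2.8245 |R|=1.5911  x_hi=-0.3531 |R|=0.7019
  mid=-1.58878 |R|=0.00492 →hi
  mid=-2.20662 |R|=0.56277 →hi
  mid=-2.51555 |R|=1.00461 →lo
  mid=-2.36109 |R|=0.76746 →hi
  mid=-2.43832 |R|=0.88174 →hi
  mid=-2.47693 |R|=0.94208 →hi
  mid=-2.49624 |R|=0.97306 →hi
  ...
  [-2.51283,-2.51268] ⇒ x*=-2.5127
Interval (-2.5127, 0).

(-2.5127,0); λ=-6 ⇒ h* = 0.4188.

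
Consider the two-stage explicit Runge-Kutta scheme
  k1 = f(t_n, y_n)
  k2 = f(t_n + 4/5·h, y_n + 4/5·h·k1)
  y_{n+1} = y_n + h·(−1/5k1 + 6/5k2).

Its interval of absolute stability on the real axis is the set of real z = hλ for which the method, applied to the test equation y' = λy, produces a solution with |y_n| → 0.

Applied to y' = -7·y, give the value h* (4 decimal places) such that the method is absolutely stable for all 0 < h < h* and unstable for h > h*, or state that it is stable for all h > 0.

Test eqn y'=λy, z=hλ:
  k1=λy_n ⇒ h·k1=z·y_n;  k2=λ(1+4/5z)y_n ⇒ h·k2=z(1+4/5z)y_n
  y_{n+1}/y_n = 1 − 1/5z + 6/5z(1+4/5z) = 1 + z + 24/25z²
  ⇒ R(z) = 1 + z + 24/25z².

Boundary: |R(x)|=1, x<0.
x=-1.74: |R|=2.1665
R=1: x+24/25x²=0 ⇒ x=−25/24=-1.0417; min R=1−1/(4·24/25)=0.7396>−1
Confirm numerically:
  x=-1.015: |R|=0.97402 <1
  x=-0.634: |R|=0.75188 <1
  x=-0.580: |R|=0.74294 <1
  x=-0.550: |R|=0.74040 <1
  x=-1.305: |R|=1.32990 >1
  x=-1.230: |R|=1.22238 >1
So |R|<1 on (-1.0417, 0).

(-1.0417,0); λ=-7 ⇒ h* = (25/24)/7 = 0.1488.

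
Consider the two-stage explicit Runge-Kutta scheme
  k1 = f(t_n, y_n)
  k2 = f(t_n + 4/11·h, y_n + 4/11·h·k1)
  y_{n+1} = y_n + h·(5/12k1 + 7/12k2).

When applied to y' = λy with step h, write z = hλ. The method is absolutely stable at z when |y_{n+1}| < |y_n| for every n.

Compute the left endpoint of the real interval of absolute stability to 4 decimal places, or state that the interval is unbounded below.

Test eqn y'=λy, z=hλ:
  k1=λy_n ⇒ h·k1=z·y_n;  k2=λ(1+4/11z)y_n ⇒ h·k2=z(1+4/11z)y_n
  y_{n+1}/y_n = 1 + 5/12z + 7/12z(1+4/11z) = 1 + z + 7/33z²
  ⇒ R(z) = 1 + z + 7/33z².

Find x<0 with |R(x)|<1.
x=-1.08: |R|=0.1674
R=1: x+7/33x²=0 ⇒ x=−33/7=-4.7143; min R=1−1/(4·7/33)=-0.1786>−1
Confirm numerically:
  x=-3.318: |R|=0.01727 <1
  x=-3.195: |R|=0.02966 <1
  x=-2.935: |R|=0.10774 <1
  x=-2.385: |R|=0.17841 <1
  x=-5.011: |R|=1.31539 >1
  x=-4.974: |R|=1.27402 >1
Interval (-4.7143, 0).

left endpoint -4.7143.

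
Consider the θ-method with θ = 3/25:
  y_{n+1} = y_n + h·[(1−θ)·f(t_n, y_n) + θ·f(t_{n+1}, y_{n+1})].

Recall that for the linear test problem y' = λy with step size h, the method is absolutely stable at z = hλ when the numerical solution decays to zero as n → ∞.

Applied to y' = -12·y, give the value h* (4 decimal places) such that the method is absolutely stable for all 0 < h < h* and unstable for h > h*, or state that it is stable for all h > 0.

(-2.6316,0); λ=-12 ⇒ h* = (50/19)/12 = 0.2193.

With y'=λy (z=hλ):
  y_{n+1} = y_n + z·[22/25·y_n + 3/25·y_{n+1}] ⇒ (1 − 3/25z)y_{n+1} = (1 + 22/25z)y_n
  ⇒ R(z) = (1 + 22/25z)/(1 − 3/25z).

Find x<0 with |R(x)|<1.
x=-0.79: |R|=0.2784
R=−1: 1+22/25x = −1+3/25x ⇒ -19/25x=2 ⇒ x=2/(-19/25)=-2.6316
Confirm numerically:
  x=-2.566: |R|=0.96189 <1
  x=-1.645: |R|=0.37381 <1
  x=-1.461: |R|=0.24307 <1
  x=-1.400: |R|=0.19863 <1
  x=-2.921: |R|=1.16287 >1
  x=-2.693: |R|=1.03528 >1
Interval (-2.6316, 0).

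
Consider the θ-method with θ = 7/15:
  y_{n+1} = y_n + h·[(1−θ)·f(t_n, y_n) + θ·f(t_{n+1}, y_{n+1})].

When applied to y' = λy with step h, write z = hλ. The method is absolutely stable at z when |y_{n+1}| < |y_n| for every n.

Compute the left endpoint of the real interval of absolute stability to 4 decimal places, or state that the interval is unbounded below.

On y'=λy, z=hλ:
  y_{n+1} = y_n + z·[8/15·y_n + 7/15·y_{n+1}] ⇒ (1 − 7/15z)y_{n+1} = (1 + 8/15z)y_n
  ⇒ R(z) = (1 + 8/15z)/(1 − 7/15z).

Need |R(x)|<1, x<0.
x=-1.25: |R|=0.2105
R=−1: 1+8/15x = −1+7/15x ⇒ -1/15x=2 ⇒ x=2/(-1/15)=-30.0000
Confirm numerically:
  x=-29.945: |R|=0.99976 <1
  x=-18.992: |R|=0.92559 <1
  x=-14.584: |R|=0.86834 <1
  x=-13.939: |R|=0.85733 <1
  x=-30.490: |R|=1.00215 >1
  x=-30.160: |R|=1.00071 >1
  x=-30.106: |R|=1.00047 >1
So |R|<1 on (-30.0000, 0).

z* = -30.0000.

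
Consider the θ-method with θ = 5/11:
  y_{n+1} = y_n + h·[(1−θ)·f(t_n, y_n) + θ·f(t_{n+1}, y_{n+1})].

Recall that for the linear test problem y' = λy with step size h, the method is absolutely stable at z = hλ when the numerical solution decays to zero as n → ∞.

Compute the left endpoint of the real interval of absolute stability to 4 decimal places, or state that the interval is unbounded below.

z* = -22.0000.

Test eqn y'=λy, z=hλ:
  y_{n+1} = y_n + z·[6/11·y_n + 5/11·y_{n+1}] ⇒ (1 − 5/11z)y_{n+1} = (1 + 6/11z)y_n
  R(z) = (1 + 6/11z)/(1 − 5/11z).

Need |R(x)|<1, x<0.
x=-1.75: |R|=0.0253
R=−1: 1+6/11x = −1+5/11x ⇒ -1/11x=2 ⇒ x=2/(-1/11)=-22.0000
Confirm numerically:
  x=-21.628: |R|=0.99688 <1
  x=-21.621: |R|=0.99682 <1
  x=-13.890: |R|=0.89919 <1
  x=-10.930: |R|=0.83138 <1
  x=-22.596: |R|=1.00481 >1
  x=-22.434: |R|=1.00352 >1
Interval (-22.0000, 0).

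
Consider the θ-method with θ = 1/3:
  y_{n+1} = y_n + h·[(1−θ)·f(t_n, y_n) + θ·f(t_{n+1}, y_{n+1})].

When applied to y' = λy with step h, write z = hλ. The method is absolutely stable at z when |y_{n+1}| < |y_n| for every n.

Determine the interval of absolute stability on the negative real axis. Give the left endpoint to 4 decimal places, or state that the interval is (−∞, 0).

Test eqn y'=λy, z=hλ:
  y_{n+1} = y_n + z·[2/3·y_n + 1/3·y_{n+1}] ⇒ (1 − 1/3z)y_{n+1} = (1 + 2/3z)y_n
  ⇒ R(z) = (1 + 2/3z)/(1 − 1/3z).

Boundary: |R(x)|=1, x<0.
x=-0.79: |R|=0.3747
R=−1: 1+2/3x = −1+1/3x ⇒ -1/3x=2 ⇒ x=2/(-1/3)=-6.0000
Confirm numerically:
  x=-4.725: |R|=0.83495 <1
  x=-3.471: |R|=0.60918 <1
  x=-3.272: |R|=0.56505 <1
  x=-3.204: |R|=0.54932 <1
  x=-6.397: |R|=1.04225 >1
  x=-6.115: |R|=1.01262 >1
  x=-6.067: |R|=1.00739 >1
Interval (-6.0000, 0).

z∈(-6.0000,0).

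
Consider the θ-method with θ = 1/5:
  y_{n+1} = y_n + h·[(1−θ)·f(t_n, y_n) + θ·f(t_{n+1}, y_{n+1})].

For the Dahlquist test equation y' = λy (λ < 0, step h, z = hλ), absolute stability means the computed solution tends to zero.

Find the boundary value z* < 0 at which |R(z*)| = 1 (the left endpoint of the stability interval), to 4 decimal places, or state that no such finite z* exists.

Test eqn y'=λy, z=hλ:
  y_{n+1} = y_n + z·[4/5·y_n + 1/5·y_{n+1}] ⇒ (1 − 1/5z)y_{n+1} = (1 + 4/5z)y_n
  Hence R(z) = (1 + 4/5z)/(1 − 1/5z).

Solve |R(x)|<1 on ℝ⁻.
x=-0.99: |R|=0.1736
R=−1: 1+4/5x = −1+1/5x ⇒ -3/5x=2 ⇒ x=2/(-3/5)=-3.3333
Confirm numerically:
  x=-3.288: |R|=0.98359 <1
  x=-3.042: |R|=0.89132 <1
  x=-2.998: |R|=0.87422 <1
  x=-1.380: |R|=0.08150 <1
  x=-3.929: |R|=1.20013 >1
  x=-3.609: |R|=1.09606 >1
  x=-3.431: |R|=1.03475 >1
So |R|<1 on (-3.3333, 0).

left endpoint -3.3333.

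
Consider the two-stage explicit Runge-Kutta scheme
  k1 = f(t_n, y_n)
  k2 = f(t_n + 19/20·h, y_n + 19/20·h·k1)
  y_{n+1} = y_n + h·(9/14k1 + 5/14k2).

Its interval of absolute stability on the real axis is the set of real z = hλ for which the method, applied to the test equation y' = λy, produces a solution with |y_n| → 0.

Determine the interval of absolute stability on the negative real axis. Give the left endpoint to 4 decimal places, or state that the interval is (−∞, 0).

z∈(-2.9474,0).

Set f=λy, z=hλ:
  k1=λy_n ⇒ h·k1=z·y_n;  k2=λ(1+19/20z)y_n ⇒ h·k2=z(1+19/20z)y_n
  y_{n+1}/y_n = 1 + 9/14z + 5/14z(1+19/20z) = 1 + z + 19/56z²
  so R(z) = 1 + z + 19/56z².

Boundary: |R(x)|=1, x<0.
x=-0.41: |R|=0.6470
R=1: x+19/56x²=0 ⇒ x=−56/19=-2.9474; min R=1−1/(4·19/56)=0.2632>−1
Confirm numerically:
  x=-2.666: |R|=0.74549 <1
  x=-2.451: |R|=0.58723 <1
  x=-2.307: |R|=0.49876 <1
  x=-1.373: |R|=0.26660 <1
  x=-3.403: |R|=1.52607 >1
  x=-3.294: |R|=1.38740 >1
  x=-3.078: |R|=1.13642 >1
Interval (-2.9474, 0).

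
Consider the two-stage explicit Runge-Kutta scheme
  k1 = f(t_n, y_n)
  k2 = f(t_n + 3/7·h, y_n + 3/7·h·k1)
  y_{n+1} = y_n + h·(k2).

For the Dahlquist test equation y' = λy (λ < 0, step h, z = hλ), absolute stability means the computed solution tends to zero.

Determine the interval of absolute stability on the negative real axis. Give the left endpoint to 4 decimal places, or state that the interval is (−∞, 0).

(-2.3333, 0).

With y'=λy (z=hλ):
  k1=λy_n ⇒ h·k1=z·y_n;  k2=λ(1+3/7z)y_n ⇒ h·k2=z(1+3/7z)y_n
  y_{n+1}/y_n = 1 + z(1+3/7z) = 1 + z + 3/7z²
  R(z) = 1 + z + 3/7z².

Find x<0 with |R(x)|<1.
x=-1.69: |R|=0.5340
R=1: x+3/7x²=0 ⇒ x=−7/3=-2.3333; min R=1−1/(4·3/7)=0.4167>−1
Confirm numerically:
  x=-1.960: |R|=0.68640 <1
  x=-1.585: |R|=0.49167 <1
  x=-1.400: |R|=0.44000 <1
  x=-2.929: |R|=1.74773 >1
  x=-2.514: |R|=1.19466 >1
So |R|<1 on (-2.3333, 0).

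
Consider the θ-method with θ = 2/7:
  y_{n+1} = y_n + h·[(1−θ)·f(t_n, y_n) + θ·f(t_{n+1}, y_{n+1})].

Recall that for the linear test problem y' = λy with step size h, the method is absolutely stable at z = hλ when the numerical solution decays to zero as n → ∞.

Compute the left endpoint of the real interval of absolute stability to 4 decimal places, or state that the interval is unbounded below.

Set f=λy, z=hλ:
  y_{n+1} = y_n + z·[5/7·y_n + 2/7·y_{n+1}] ⇒ (1 − 2/7z)y_{n+1} = (1 + 5/7z)y_n
  Hence R(z) = (1 + 5/7z)/(1 − 2/7z).

Solve |R(x)|<1 on ℝ⁻.
x=-1.11: |R|=0.1573
R=−1: 1+5/7x = −1+2/7x ⇒ -3/7x=2 ⇒ x=2/(-3/7)=-4.6667
Confirm numerically:
  x=-4.407: |R|=0.95074 <1
  x=-4.380: |R|=0.94543 <1
  x=-3.370: |R|=0.71689 <1
  x=-2.414: |R|=0.42864 <1
  x=-4.997: |R|=1.05831 >1
  x=-4.872: |R|=1.03679 >1
  x=-4.708: |R|=1.00755 >1
Interval (-4.6667, 0).

z* = -4.6667.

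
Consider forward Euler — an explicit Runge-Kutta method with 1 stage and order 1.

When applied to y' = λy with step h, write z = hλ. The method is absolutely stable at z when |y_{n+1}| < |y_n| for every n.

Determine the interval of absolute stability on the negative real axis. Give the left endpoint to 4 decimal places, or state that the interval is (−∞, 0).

With y'=λy (z=hλ):
  order 1, 1-stage ⇒ R(z)=1+z
  (e.g. R(-1.62)=-0.62000, |R|=0.62000)

Need |R(x)|<1, x<0.
x=-1.62: |R|=0.6200
|R(-2.36)|=1.3600 |R(-1.34)|=0.3400 |R(-1.17)|=0.1700
Bisect:
  x_lo=-2.3480 |R|=1.3480  x_hi=-0.0825 |R|=0.9175
  mid=-1.21522 |R|=0.21522 →hi
  mid=-1.78160 |R|=0.78160 →hi
  mid=-2.06479 |R|=1.06479 →lo
  mid=-1.92319 |R|=0.92319 →hi
  mid=-1.99399 |R|=0.99399 →hi
  mid=-2.02939 |R|=1.02939 →lo
  mid=-2.01169 |R|=1.01169 →lo
  mid=-2.00284 |R|=1.00284 →lo
  ...
  [-2.00007,-1.99994] ⇒ x*=-2.0000
Interval (-2.0000, 0).

(-2.0000, 0).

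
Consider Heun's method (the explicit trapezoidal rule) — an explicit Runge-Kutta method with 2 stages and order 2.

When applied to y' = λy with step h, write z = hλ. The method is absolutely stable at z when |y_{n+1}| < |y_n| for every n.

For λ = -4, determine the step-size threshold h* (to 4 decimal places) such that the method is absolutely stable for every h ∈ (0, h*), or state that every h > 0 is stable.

(-2.0000,0); λ=-4 ⇒ h* = 0.5000.

Set f=λy, z=hλ:
  order 2, 2-stage ⇒ R(z)=1+z+z^2/2
  (e.g. R(-1.29)=0.54205, |R|=0.54205)

Solve |R(x)|<1 on ℝ⁻.
x=-1.29: |R|=0.5421
|R(-2.21)|=1.2320 |R(-1.65)|=0.7112 |R(-1.17)|=0.5144
Bisect:
  x_lo=-2.5286 |R|=1.6684  x_hi=-0.1119 |R|=0.8944
  mid=-1.32026 |R|=0.55128 →hi
  mid=-1.92445 |R|=0.92730 →hi
  mid=-2.22654 |R|=1.25220 →lo
  mid=-2.07549 |R|=1.07834 →lo
  mid=-1.99997 |R|=0.99997 →hi
  mid=-2.03773 |R|=1.03844 →lo
  mid=-2.01885 |R|=1.01903 →lo
  mid=-2.00941 |R|=1.00945 →lo
  ...
  [-2.00012,-1.99997] ⇒ x*=-2.0000
Interval (-2.0000, 0).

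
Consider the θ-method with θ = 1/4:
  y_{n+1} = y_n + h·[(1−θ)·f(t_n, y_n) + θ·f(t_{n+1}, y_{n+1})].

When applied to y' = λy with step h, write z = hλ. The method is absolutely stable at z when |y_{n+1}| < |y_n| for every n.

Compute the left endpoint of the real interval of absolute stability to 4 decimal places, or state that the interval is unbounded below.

Set f=λy, z=hλ:
  y_{n+1} = y_n + z·[3/4·y_n + 1/4·y_{n+1}] ⇒ (1 − 1/4z)y_{n+1} = (1 + 3/4z)y_n
  so R(z) = (1 + 3/4z)/(1 − 1/4z).

Boundary: |R(x)|=1, x<0.
x=-0.44: |R|=0.6036
R=−1: 1+3/4x = −1+1/4x ⇒ -1/2x=2 ⇒ x=2/(-1/2)=-4.0000
Confirm numerically:
  x=-3.965: |R|=0.99121 <1
  x=-1.951: |R|=0.31138 <1
  x=-1.695: |R|=0.19052 <1
  x=-4.521: |R|=1.12229 >1
  x=-4.031: |R|=1.00772 >1
Interval (-4.0000, 0).

left endpoint -4.0000.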